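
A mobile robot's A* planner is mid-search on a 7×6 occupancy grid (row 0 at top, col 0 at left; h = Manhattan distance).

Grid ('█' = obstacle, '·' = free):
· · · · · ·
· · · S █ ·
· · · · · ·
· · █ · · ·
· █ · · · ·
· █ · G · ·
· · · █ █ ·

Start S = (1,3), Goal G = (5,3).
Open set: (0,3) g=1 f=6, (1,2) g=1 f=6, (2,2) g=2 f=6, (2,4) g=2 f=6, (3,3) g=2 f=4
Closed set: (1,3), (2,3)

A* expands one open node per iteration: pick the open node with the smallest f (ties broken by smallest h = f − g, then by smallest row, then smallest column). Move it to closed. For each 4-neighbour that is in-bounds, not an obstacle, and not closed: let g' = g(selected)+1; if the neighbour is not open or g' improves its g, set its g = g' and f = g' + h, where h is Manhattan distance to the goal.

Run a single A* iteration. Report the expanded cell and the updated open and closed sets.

expanded=(3,3); open=[(0,3) g=1 f=6, (1,2) g=1 f=6, (2,2) g=2 f=6, (2,4) g=2 f=6, (3,4) g=3 f=6, (4,3) g=3 f=4]; closed=[(1,3), (2,3), (3,3)]

step 1: expand (3,3) (f=4, h=2) → closed; open now [(0,3) g=1 f=6, (1,2) g=1 f=6, (2,2) g=2 f=6, (2,4) g=2 f=6, (3,4) g=3 f=6, (4,3) g=3 f=4]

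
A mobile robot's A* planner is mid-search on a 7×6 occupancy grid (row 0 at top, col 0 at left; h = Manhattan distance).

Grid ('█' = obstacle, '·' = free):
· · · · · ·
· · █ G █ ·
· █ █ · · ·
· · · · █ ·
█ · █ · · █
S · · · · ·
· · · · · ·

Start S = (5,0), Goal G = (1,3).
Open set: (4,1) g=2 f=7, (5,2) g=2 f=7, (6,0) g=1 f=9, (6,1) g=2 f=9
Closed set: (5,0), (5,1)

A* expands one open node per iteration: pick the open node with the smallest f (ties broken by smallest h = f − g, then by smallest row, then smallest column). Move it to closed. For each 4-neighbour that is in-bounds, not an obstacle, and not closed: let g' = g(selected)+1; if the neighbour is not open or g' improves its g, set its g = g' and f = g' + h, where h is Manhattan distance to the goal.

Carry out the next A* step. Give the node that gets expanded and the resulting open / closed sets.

step 1: expand (4,1) (f=7, h=5) → closed; open now [(3,1) g=3 f=7, (5,2) g=2 f=7, (6,0) g=1 f=9, (6,1) g=2 f=9]

expanded=(4,1); open=[(3,1) g=3 f=7, (5,2) g=2 f=7, (6,0) g=1 f=9, (6,1) g=2 f=9]; closed=[(4,1), (5,0), (5,1)]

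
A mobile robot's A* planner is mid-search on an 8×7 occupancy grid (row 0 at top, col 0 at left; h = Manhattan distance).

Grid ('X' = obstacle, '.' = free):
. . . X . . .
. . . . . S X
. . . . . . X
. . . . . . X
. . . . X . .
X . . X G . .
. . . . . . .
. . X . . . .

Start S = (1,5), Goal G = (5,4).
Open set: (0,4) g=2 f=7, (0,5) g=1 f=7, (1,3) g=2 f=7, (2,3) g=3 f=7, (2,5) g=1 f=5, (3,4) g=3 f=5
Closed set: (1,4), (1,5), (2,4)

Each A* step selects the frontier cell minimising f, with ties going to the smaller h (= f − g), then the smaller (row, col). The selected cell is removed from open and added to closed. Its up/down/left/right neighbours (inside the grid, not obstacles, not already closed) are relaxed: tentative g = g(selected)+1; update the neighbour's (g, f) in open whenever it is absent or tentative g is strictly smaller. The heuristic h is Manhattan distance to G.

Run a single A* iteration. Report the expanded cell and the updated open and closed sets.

step 1: expand (3,4) (f=5, h=2) → closed; open now [(0,4) g=2 f=7, (0,5) g=1 f=7, (1,3) g=2 f=7, (2,3) g=3 f=7, (2,5) g=1 f=5, (3,3) g=4 f=7, (3,5) g=4 f=7]

expanded=(3,4); open=[(0,4) g=2 f=7, (0,5) g=1 f=7, (1,3) g=2 f=7, (2,3) g=3 f=7, (2,5) g=1 f=5, (3,3) g=4 f=7, (3,5) g=4 f=7]; closed=[(1,4), (1,5), (2,4), (3,4)]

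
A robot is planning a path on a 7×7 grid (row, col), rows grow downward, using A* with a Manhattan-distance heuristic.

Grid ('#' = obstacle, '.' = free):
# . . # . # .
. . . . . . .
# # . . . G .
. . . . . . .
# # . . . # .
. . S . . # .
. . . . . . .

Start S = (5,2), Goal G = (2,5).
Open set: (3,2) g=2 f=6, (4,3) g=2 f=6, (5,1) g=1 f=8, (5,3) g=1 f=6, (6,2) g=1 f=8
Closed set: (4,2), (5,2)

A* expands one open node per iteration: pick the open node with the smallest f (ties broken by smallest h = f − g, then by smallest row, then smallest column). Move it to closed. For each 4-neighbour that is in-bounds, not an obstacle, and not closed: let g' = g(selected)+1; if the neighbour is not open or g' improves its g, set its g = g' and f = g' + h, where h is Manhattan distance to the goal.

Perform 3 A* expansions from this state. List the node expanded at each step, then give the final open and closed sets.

order=[(3,2) → (2,2) → (2,3)]; open=[(1,2) g=4 f=8, (1,3) g=5 f=8, (2,4) g=5 f=6, (3,1) g=3 f=8, (3,3) g=3 f=6, (4,3) g=2 f=6, (5,1) g=1 f=8, (5,3) g=1 f=6, (6,2) g=1 f=8]; closed=[(2,2), (2,3), (3,2), (4,2), (5,2)]

step 1: expand (3,2) (f=6, h=4) → closed; open now [(2,2) g=3 f=6, (3,1) g=3 f=8, (3,3) g=3 f=6, (4,3) g=2 f=6, (5,1) g=1 f=8, (5,3) g=1 f=6, (6,2) g=1 f=8]
step 2: expand (2,2) (f=6, h=3) → closed; open now [(1,2) g=4 f=8, (2,3) g=4 f=6, (3,1) g=3 f=8, (3,3) g=3 f=6, (4,3) g=2 f=6, (5,1) g=1 f=8, (5,3) g=1 f=6, (6,2) g=1 f=8]
step 3: expand (2,3) (f=6, h=2) → closed; open now [(1,2) g=4 f=8, (1,3) g=5 f=8, (2,4) g=5 f=6, (3,1) g=3 f=8, (3,3) g=3 f=6, (4,3) g=2 f=6, (5,1) g=1 f=8, (5,3) g=1 f=6, (6,2) g=1 f=8]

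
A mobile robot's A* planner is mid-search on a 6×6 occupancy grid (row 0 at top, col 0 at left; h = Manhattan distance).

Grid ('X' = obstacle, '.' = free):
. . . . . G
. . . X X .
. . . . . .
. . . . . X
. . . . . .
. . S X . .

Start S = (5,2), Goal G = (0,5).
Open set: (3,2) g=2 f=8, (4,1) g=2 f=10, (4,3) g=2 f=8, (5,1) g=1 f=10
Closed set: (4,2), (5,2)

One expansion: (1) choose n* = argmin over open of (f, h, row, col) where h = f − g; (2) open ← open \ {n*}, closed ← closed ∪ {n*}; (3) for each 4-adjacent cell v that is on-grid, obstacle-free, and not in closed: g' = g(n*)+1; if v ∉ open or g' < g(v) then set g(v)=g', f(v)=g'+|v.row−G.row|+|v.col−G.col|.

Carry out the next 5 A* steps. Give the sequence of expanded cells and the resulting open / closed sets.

step 1: expand (3,2) (f=8, h=6) → closed; open now [(2,2) g=3 f=8, (3,1) g=3 f=10, (3,3) g=3 f=8, (4,1) g=2 f=10, (4,3) g=2 f=8, (5,1) g=1 f=10]
step 2: expand (2,2) (f=8, h=5) → closed; open now [(1,2) g=4 f=8, (2,1) g=4 f=10, (2,3) g=4 f=8, (3,1) g=3 f=10, (3,3) g=3 f=8, (4,1) g=2 f=10, (4,3) g=2 f=8, (5,1) g=1 f=10]
step 3: expand (1,2) (f=8, h=4) → closed; open now [(0,2) g=5 f=8, (1,1) g=5 f=10, (2,1) g=4 f=10, (2,3) g=4 f=8, (3,1) g=3 f=10, (3,3) g=3 f=8, (4,1) g=2 f=10, (4,3) g=2 f=8, (5,1) g=1 f=10]
step 4: expand (0,2) (f=8, h=3) → closed; open now [(0,1) g=6 f=10, (0,3) g=6 f=8, (1,1) g=5 f=10, (2,1) g=4 f=10, (2,3) g=4 f=8, (3,1) g=3 f=10, (3,3) g=3 f=8, (4,1) g=2 f=10, (4,3) g=2 f=8, (5,1) g=1 f=10]
step 5: expand (0,3) (f=8, h=2) → closed; open now [(0,1) g=6 f=10, (0,4) g=7 f=8, (1,1) g=5 f=10, (2,1) g=4 f=10, (2,3) g=4 f=8, (3,1) g=3 f=10, (3,3) g=3 f=8, (4,1) g=2 f=10, (4,3) g=2 f=8, (5,1) g=1 f=10]

order=[(3,2) → (2,2) → (1,2) → (0,2) → (0,3)]; open=[(0,1) g=6 f=10, (0,4) g=7 f=8, (1,1) g=5 f=10, (2,1) g=4 f=10, (2,3) g=4 f=8, (3,1) g=3 f=10, (3,3) g=3 f=8, (4,1) g=2 f=10, (4,3) g=2 f=8, (5,1) g=1 f=10]; closed=[(0,2), (0,3), (1,2), (2,2), (3,2), (4,2), (5,2)]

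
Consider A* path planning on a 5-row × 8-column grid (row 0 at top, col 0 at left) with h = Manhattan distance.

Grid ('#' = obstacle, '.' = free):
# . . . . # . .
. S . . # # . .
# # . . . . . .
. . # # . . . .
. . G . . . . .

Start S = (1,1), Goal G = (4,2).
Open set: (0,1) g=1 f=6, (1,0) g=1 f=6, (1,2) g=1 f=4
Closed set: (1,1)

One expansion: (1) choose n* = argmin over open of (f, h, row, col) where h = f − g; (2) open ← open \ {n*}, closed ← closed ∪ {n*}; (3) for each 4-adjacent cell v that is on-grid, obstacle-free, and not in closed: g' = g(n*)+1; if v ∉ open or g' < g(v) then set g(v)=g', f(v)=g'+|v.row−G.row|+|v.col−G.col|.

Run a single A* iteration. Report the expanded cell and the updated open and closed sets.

step 1: expand (1,2) (f=4, h=3) → closed; open now [(0,1) g=1 f=6, (0,2) g=2 f=6, (1,0) g=1 f=6, (1,3) g=2 f=6, (2,2) g=2 f=4]

expanded=(1,2); open=[(0,1) g=1 f=6, (0,2) g=2 f=6, (1,0) g=1 f=6, (1,3) g=2 f=6, (2,2) g=2 f=4]; closed=[(1,1), (1,2)]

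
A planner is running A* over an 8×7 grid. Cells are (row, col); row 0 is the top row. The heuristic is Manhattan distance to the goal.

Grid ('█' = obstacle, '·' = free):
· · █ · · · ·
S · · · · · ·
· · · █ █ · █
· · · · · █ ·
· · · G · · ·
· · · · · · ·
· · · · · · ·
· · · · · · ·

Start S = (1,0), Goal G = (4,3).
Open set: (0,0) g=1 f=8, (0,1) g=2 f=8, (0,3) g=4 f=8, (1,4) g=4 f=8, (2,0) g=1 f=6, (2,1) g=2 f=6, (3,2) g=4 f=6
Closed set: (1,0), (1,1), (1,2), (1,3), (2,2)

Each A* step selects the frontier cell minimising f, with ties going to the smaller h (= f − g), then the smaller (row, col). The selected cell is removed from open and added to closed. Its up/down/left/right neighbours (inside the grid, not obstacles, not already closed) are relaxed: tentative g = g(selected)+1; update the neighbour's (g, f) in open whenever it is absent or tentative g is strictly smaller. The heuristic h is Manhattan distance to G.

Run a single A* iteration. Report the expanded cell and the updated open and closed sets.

step 1: expand (3,2) (f=6, h=2) → closed; open now [(0,0) g=1 f=8, (0,1) g=2 f=8, (0,3) g=4 f=8, (1,4) g=4 f=8, (2,0) g=1 f=6, (2,1) g=2 f=6, (3,1) g=5 f=8, (3,3) g=5 f=6, (4,2) g=5 f=6]

expanded=(3,2); open=[(0,0) g=1 f=8, (0,1) g=2 f=8, (0,3) g=4 f=8, (1,4) g=4 f=8, (2,0) g=1 f=6, (2,1) g=2 f=6, (3,1) g=5 f=8, (3,3) g=5 f=6, (4,2) g=5 f=6]; closed=[(1,0), (1,1), (1,2), (1,3), (2,2), (3,2)]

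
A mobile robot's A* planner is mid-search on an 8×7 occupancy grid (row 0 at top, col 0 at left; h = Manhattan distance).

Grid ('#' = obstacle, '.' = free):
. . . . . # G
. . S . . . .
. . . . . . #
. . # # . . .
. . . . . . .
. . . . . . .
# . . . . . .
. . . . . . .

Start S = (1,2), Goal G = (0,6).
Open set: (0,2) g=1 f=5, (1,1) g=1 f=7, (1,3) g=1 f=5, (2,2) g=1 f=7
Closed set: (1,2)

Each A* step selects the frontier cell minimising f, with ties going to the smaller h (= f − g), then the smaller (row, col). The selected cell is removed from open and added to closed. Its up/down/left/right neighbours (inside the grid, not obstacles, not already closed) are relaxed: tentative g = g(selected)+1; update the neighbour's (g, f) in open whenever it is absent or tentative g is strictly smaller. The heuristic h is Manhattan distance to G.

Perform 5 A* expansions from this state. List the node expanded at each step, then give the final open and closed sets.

order=[(0,2) → (0,3) → (0,4) → (1,3) → (1,4)]; open=[(0,1) g=2 f=7, (1,1) g=1 f=7, (1,5) g=3 f=5, (2,2) g=1 f=7, (2,3) g=2 f=7, (2,4) g=3 f=7]; closed=[(0,2), (0,3), (0,4), (1,2), (1,3), (1,4)]

step 1: expand (0,2) (f=5, h=4) → closed; open now [(0,1) g=2 f=7, (0,3) g=2 f=5, (1,1) g=1 f=7, (1,3) g=1 f=5, (2,2) g=1 f=7]
step 2: expand (0,3) (f=5, h=3) → closed; open now [(0,1) g=2 f=7, (0,4) g=3 f=5, (1,1) g=1 f=7, (1,3) g=1 f=5, (2,2) g=1 f=7]
step 3: expand (0,4) (f=5, h=2) → closed; open now [(0,1) g=2 f=7, (1,1) g=1 f=7, (1,3) g=1 f=5, (1,4) g=4 f=7, (2,2) g=1 f=7]
step 4: expand (1,3) (f=5, h=4) → closed; open now [(0,1) g=2 f=7, (1,1) g=1 f=7, (1,4) g=2 f=5, (2,2) g=1 f=7, (2,3) g=2 f=7]
step 5: expand (1,4) (f=5, h=3) → closed; open now [(0,1) g=2 f=7, (1,1) g=1 f=7, (1,5) g=3 f=5, (2,2) g=1 f=7, (2,3) g=2 f=7, (2,4) g=3 f=7]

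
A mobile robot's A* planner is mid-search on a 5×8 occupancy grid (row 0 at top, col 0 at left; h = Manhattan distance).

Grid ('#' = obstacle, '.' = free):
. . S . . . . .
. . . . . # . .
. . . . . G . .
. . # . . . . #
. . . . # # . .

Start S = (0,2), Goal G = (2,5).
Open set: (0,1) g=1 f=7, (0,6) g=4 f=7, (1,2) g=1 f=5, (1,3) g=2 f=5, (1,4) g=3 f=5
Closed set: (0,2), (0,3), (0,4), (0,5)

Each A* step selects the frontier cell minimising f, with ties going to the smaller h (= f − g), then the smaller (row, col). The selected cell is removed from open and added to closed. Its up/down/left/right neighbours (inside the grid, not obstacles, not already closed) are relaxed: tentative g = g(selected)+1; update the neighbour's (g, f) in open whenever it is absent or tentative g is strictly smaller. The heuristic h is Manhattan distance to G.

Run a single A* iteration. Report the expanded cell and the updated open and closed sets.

step 1: expand (1,4) (f=5, h=2) → closed; open now [(0,1) g=1 f=7, (0,6) g=4 f=7, (1,2) g=1 f=5, (1,3) g=2 f=5, (2,4) g=4 f=5]

expanded=(1,4); open=[(0,1) g=1 f=7, (0,6) g=4 f=7, (1,2) g=1 f=5, (1,3) g=2 f=5, (2,4) g=4 f=5]; closed=[(0,2), (0,3), (0,4), (0,5), (1,4)]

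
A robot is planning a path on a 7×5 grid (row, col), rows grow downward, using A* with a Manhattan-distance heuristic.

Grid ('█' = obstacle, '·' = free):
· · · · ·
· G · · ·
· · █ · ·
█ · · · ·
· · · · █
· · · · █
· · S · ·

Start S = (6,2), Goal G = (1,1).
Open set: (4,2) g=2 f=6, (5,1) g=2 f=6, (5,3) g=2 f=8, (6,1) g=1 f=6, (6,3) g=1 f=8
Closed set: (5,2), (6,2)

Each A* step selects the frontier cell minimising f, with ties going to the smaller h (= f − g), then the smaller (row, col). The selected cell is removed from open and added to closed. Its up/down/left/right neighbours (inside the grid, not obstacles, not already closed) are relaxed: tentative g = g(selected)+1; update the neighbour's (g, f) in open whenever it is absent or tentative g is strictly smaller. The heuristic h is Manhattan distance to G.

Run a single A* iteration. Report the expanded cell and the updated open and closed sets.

step 1: expand (4,2) (f=6, h=4) → closed; open now [(3,2) g=3 f=6, (4,1) g=3 f=6, (4,3) g=3 f=8, (5,1) g=2 f=6, (5,3) g=2 f=8, (6,1) g=1 f=6, (6,3) g=1 f=8]

expanded=(4,2); open=[(3,2) g=3 f=6, (4,1) g=3 f=6, (4,3) g=3 f=8, (5,1) g=2 f=6, (5,3) g=2 f=8, (6,1) g=1 f=6, (6,3) g=1 f=8]; closed=[(4,2), (5,2), (6,2)]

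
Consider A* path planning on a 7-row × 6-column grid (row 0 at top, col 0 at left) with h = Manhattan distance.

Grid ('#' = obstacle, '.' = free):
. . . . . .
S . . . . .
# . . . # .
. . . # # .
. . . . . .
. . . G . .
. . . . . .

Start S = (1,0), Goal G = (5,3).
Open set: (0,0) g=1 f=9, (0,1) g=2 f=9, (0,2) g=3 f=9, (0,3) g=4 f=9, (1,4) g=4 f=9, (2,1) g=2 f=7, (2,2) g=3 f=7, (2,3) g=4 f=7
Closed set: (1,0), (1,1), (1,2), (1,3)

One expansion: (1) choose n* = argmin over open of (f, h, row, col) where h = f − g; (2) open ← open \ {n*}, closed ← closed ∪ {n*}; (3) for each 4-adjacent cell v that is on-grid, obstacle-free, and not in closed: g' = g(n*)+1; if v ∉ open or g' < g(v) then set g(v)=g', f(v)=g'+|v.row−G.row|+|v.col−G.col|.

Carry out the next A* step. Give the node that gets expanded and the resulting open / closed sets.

expanded=(2,3); open=[(0,0) g=1 f=9, (0,1) g=2 f=9, (0,2) g=3 f=9, (0,3) g=4 f=9, (1,4) g=4 f=9, (2,1) g=2 f=7, (2,2) g=3 f=7]; closed=[(1,0), (1,1), (1,2), (1,3), (2,3)]

step 1: expand (2,3) (f=7, h=3) → closed; open now [(0,0) g=1 f=9, (0,1) g=2 f=9, (0,2) g=3 f=9, (0,3) g=4 f=9, (1,4) g=4 f=9, (2,1) g=2 f=7, (2,2) g=3 f=7]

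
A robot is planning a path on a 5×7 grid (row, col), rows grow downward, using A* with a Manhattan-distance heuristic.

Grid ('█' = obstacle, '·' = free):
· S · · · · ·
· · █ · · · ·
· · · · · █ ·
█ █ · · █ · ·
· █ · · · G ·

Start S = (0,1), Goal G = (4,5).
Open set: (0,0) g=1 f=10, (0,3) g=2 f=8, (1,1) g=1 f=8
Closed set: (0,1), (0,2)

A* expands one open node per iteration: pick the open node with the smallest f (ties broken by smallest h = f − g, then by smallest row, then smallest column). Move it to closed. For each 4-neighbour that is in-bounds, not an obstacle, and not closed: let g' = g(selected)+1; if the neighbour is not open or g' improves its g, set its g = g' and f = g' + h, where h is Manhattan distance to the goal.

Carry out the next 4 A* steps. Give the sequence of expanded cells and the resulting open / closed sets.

step 1: expand (0,3) (f=8, h=6) → closed; open now [(0,0) g=1 f=10, (0,4) g=3 f=8, (1,1) g=1 f=8, (1,3) g=3 f=8]
step 2: expand (0,4) (f=8, h=5) → closed; open now [(0,0) g=1 f=10, (0,5) g=4 f=8, (1,1) g=1 f=8, (1,3) g=3 f=8, (1,4) g=4 f=8]
step 3: expand (0,5) (f=8, h=4) → closed; open now [(0,0) g=1 f=10, (0,6) g=5 f=10, (1,1) g=1 f=8, (1,3) g=3 f=8, (1,4) g=4 f=8, (1,5) g=5 f=8]
step 4: expand (1,5) (f=8, h=3) → closed; open now [(0,0) g=1 f=10, (0,6) g=5 f=10, (1,1) g=1 f=8, (1,3) g=3 f=8, (1,4) g=4 f=8, (1,6) g=6 f=10]

order=[(0,3) → (0,4) → (0,5) → (1,5)]; open=[(0,0) g=1 f=10, (0,6) g=5 f=10, (1,1) g=1 f=8, (1,3) g=3 f=8, (1,4) g=4 f=8, (1,6) g=6 f=10]; closed=[(0,1), (0,2), (0,3), (0,4), (0,5), (1,5)]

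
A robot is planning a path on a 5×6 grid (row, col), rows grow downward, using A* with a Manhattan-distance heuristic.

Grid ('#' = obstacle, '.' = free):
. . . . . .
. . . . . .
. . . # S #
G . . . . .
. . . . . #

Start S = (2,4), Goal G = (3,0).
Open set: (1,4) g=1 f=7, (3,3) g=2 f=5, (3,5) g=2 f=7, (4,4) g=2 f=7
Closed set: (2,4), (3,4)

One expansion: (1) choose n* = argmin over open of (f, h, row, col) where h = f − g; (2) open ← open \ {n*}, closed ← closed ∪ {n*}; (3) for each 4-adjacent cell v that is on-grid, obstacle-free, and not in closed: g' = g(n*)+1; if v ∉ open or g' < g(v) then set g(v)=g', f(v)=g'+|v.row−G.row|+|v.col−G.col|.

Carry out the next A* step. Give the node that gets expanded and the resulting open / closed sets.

expanded=(3,3); open=[(1,4) g=1 f=7, (3,2) g=3 f=5, (3,5) g=2 f=7, (4,3) g=3 f=7, (4,4) g=2 f=7]; closed=[(2,4), (3,3), (3,4)]

step 1: expand (3,3) (f=5, h=3) → closed; open now [(1,4) g=1 f=7, (3,2) g=3 f=5, (3,5) g=2 f=7, (4,3) g=3 f=7, (4,4) g=2 f=7]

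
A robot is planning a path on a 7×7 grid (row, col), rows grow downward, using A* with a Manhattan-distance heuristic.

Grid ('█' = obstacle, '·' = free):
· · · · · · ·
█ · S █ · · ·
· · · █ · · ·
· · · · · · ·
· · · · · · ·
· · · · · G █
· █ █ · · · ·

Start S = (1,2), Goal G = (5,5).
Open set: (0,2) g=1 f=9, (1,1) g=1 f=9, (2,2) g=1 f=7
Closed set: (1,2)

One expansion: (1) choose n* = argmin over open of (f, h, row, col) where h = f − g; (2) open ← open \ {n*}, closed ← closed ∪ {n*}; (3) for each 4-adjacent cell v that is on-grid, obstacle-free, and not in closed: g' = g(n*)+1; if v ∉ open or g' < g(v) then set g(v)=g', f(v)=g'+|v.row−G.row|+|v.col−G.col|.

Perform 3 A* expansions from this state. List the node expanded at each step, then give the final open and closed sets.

order=[(2,2) → (3,2) → (3,3)]; open=[(0,2) g=1 f=9, (1,1) g=1 f=9, (2,1) g=2 f=9, (3,1) g=3 f=9, (3,4) g=4 f=7, (4,2) g=3 f=7, (4,3) g=4 f=7]; closed=[(1,2), (2,2), (3,2), (3,3)]

step 1: expand (2,2) (f=7, h=6) → closed; open now [(0,2) g=1 f=9, (1,1) g=1 f=9, (2,1) g=2 f=9, (3,2) g=2 f=7]
step 2: expand (3,2) (f=7, h=5) → closed; open now [(0,2) g=1 f=9, (1,1) g=1 f=9, (2,1) g=2 f=9, (3,1) g=3 f=9, (3,3) g=3 f=7, (4,2) g=3 f=7]
step 3: expand (3,3) (f=7, h=4) → closed; open now [(0,2) g=1 f=9, (1,1) g=1 f=9, (2,1) g=2 f=9, (3,1) g=3 f=9, (3,4) g=4 f=7, (4,2) g=3 f=7, (4,3) g=4 f=7]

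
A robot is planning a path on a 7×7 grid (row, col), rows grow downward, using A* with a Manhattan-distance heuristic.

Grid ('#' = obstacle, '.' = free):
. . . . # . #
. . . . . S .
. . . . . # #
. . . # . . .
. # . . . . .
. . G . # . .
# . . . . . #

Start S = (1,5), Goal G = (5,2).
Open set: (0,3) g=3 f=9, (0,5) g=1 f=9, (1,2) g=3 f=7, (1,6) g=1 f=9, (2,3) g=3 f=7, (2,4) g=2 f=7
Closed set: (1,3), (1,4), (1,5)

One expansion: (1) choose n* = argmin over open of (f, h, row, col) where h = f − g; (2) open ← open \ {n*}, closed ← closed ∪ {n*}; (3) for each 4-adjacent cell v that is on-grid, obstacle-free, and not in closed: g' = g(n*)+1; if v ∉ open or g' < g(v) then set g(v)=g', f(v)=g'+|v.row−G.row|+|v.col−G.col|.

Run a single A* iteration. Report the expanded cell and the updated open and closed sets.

step 1: expand (1,2) (f=7, h=4) → closed; open now [(0,2) g=4 f=9, (0,3) g=3 f=9, (0,5) g=1 f=9, (1,1) g=4 f=9, (1,6) g=1 f=9, (2,2) g=4 f=7, (2,3) g=3 f=7, (2,4) g=2 f=7]

expanded=(1,2); open=[(0,2) g=4 f=9, (0,3) g=3 f=9, (0,5) g=1 f=9, (1,1) g=4 f=9, (1,6) g=1 f=9, (2,2) g=4 f=7, (2,3) g=3 f=7, (2,4) g=2 f=7]; closed=[(1,2), (1,3), (1,4), (1,5)]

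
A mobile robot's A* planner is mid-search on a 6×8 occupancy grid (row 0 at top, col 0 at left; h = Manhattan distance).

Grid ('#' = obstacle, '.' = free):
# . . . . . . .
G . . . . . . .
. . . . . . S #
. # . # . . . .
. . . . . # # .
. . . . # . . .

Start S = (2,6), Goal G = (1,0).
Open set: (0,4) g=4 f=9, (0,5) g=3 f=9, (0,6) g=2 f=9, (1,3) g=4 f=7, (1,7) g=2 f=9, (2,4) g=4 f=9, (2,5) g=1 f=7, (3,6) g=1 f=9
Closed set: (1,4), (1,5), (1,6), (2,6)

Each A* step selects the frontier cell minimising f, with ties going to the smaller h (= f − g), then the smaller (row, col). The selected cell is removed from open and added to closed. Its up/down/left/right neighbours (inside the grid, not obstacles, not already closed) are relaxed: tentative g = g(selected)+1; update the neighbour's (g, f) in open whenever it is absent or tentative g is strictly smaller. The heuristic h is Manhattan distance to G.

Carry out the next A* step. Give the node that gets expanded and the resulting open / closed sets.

expanded=(1,3); open=[(0,3) g=5 f=9, (0,4) g=4 f=9, (0,5) g=3 f=9, (0,6) g=2 f=9, (1,2) g=5 f=7, (1,7) g=2 f=9, (2,3) g=5 f=9, (2,4) g=4 f=9, (2,5) g=1 f=7, (3,6) g=1 f=9]; closed=[(1,3), (1,4), (1,5), (1,6), (2,6)]

step 1: expand (1,3) (f=7, h=3) → closed; open now [(0,3) g=5 f=9, (0,4) g=4 f=9, (0,5) g=3 f=9, (0,6) g=2 f=9, (1,2) g=5 f=7, (1,7) g=2 f=9, (2,3) g=5 f=9, (2,4) g=4 f=9, (2,5) g=1 f=7, (3,6) g=1 f=9]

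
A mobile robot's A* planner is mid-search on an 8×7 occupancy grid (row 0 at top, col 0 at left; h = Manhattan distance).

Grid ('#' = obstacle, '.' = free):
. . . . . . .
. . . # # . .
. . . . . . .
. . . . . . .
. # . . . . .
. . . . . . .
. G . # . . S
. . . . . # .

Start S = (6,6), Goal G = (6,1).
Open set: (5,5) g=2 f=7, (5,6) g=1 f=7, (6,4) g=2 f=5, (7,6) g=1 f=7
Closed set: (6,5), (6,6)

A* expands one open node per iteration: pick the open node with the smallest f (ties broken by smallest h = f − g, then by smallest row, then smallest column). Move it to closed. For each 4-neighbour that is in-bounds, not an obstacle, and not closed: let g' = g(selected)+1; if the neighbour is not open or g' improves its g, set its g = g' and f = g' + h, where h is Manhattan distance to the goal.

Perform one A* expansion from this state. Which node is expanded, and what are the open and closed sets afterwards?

step 1: expand (6,4) (f=5, h=3) → closed; open now [(5,4) g=3 f=7, (5,5) g=2 f=7, (5,6) g=1 f=7, (7,4) g=3 f=7, (7,6) g=1 f=7]

expanded=(6,4); open=[(5,4) g=3 f=7, (5,5) g=2 f=7, (5,6) g=1 f=7, (7,4) g=3 f=7, (7,6) g=1 f=7]; closed=[(6,4), (6,5), (6,6)]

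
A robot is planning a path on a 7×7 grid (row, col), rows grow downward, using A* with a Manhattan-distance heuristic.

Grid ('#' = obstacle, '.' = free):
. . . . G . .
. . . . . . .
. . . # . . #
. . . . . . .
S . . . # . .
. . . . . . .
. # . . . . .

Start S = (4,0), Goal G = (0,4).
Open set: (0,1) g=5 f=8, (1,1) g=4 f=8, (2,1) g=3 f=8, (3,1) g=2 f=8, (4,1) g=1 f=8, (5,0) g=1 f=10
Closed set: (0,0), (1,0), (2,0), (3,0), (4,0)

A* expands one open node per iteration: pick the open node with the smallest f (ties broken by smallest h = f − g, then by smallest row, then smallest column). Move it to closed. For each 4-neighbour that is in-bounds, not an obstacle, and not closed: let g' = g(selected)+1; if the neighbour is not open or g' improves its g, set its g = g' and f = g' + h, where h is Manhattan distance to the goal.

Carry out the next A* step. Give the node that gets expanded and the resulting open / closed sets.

expanded=(0,1); open=[(0,2) g=6 f=8, (1,1) g=4 f=8, (2,1) g=3 f=8, (3,1) g=2 f=8, (4,1) g=1 f=8, (5,0) g=1 f=10]; closed=[(0,0), (0,1), (1,0), (2,0), (3,0), (4,0)]

step 1: expand (0,1) (f=8, h=3) → closed; open now [(0,2) g=6 f=8, (1,1) g=4 f=8, (2,1) g=3 f=8, (3,1) g=2 f=8, (4,1) g=1 f=8, (5,0) g=1 f=10]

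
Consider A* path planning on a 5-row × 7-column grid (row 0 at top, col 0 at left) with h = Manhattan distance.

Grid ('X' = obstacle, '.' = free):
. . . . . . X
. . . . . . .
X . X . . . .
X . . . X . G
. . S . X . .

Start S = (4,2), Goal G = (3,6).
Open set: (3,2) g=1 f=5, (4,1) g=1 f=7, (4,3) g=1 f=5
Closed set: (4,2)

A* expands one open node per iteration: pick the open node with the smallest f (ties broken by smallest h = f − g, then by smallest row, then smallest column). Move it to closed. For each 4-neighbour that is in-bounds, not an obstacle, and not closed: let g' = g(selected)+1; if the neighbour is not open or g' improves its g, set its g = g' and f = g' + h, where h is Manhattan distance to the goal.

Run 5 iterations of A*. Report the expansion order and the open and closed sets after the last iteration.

order=[(3,2) → (3,3) → (4,3) → (2,3) → (2,4)]; open=[(1,3) g=4 f=9, (1,4) g=5 f=9, (2,5) g=5 f=7, (3,1) g=2 f=7, (4,1) g=1 f=7]; closed=[(2,3), (2,4), (3,2), (3,3), (4,2), (4,3)]

step 1: expand (3,2) (f=5, h=4) → closed; open now [(3,1) g=2 f=7, (3,3) g=2 f=5, (4,1) g=1 f=7, (4,3) g=1 f=5]
step 2: expand (3,3) (f=5, h=3) → closed; open now [(2,3) g=3 f=7, (3,1) g=2 f=7, (4,1) g=1 f=7, (4,3) g=1 f=5]
step 3: expand (4,3) (f=5, h=4) → closed; open now [(2,3) g=3 f=7, (3,1) g=2 f=7, (4,1) g=1 f=7]
step 4: expand (2,3) (f=7, h=4) → closed; open now [(1,3) g=4 f=9, (2,4) g=4 f=7, (3,1) g=2 f=7, (4,1) g=1 f=7]
step 5: expand (2,4) (f=7, h=3) → closed; open now [(1,3) g=4 f=9, (1,4) g=5 f=9, (2,5) g=5 f=7, (3,1) g=2 f=7, (4,1) g=1 f=7]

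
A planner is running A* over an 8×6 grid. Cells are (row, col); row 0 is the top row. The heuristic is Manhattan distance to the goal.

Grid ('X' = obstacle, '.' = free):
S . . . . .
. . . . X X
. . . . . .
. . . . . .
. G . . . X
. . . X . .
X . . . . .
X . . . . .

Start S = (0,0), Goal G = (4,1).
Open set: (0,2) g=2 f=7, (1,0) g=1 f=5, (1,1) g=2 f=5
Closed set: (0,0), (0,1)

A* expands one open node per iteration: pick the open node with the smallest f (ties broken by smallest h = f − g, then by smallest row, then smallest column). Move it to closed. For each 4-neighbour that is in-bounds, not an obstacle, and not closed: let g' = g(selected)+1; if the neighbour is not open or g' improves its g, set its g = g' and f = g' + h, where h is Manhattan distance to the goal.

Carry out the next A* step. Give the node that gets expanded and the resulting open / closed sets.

expanded=(1,1); open=[(0,2) g=2 f=7, (1,0) g=1 f=5, (1,2) g=3 f=7, (2,1) g=3 f=5]; closed=[(0,0), (0,1), (1,1)]

step 1: expand (1,1) (f=5, h=3) → closed; open now [(0,2) g=2 f=7, (1,0) g=1 f=5, (1,2) g=3 f=7, (2,1) g=3 f=5]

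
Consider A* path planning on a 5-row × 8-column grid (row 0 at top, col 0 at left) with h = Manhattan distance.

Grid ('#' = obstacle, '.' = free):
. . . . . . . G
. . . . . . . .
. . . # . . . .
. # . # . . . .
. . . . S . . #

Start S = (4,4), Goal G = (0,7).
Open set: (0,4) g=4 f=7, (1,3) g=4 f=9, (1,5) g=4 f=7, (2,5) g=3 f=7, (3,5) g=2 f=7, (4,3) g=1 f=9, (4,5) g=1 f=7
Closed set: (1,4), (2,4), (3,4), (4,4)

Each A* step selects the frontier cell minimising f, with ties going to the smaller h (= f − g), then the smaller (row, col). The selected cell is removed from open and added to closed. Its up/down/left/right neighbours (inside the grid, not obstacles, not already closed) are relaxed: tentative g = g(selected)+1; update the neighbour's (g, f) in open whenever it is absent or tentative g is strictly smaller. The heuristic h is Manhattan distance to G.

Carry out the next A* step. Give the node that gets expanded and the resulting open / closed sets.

expanded=(0,4); open=[(0,3) g=5 f=9, (0,5) g=5 f=7, (1,3) g=4 f=9, (1,5) g=4 f=7, (2,5) g=3 f=7, (3,5) g=2 f=7, (4,3) g=1 f=9, (4,5) g=1 f=7]; closed=[(0,4), (1,4), (2,4), (3,4), (4,4)]

step 1: expand (0,4) (f=7, h=3) → closed; open now [(0,3) g=5 f=9, (0,5) g=5 f=7, (1,3) g=4 f=9, (1,5) g=4 f=7, (2,5) g=3 f=7, (3,5) g=2 f=7, (4,3) g=1 f=9, (4,5) g=1 f=7]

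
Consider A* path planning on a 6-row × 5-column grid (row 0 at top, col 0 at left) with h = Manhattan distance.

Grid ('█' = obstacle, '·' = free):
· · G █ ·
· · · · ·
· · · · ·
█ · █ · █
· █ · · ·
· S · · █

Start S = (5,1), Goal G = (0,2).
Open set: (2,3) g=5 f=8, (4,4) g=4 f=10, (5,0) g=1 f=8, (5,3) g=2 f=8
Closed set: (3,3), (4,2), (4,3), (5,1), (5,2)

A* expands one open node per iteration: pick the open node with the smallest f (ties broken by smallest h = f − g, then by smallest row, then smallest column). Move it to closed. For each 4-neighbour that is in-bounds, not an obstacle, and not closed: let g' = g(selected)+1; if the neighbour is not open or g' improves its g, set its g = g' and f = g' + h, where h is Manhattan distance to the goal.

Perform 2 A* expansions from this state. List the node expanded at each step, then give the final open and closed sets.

order=[(2,3) → (1,3)]; open=[(1,2) g=7 f=8, (1,4) g=7 f=10, (2,2) g=6 f=8, (2,4) g=6 f=10, (4,4) g=4 f=10, (5,0) g=1 f=8, (5,3) g=2 f=8]; closed=[(1,3), (2,3), (3,3), (4,2), (4,3), (5,1), (5,2)]

step 1: expand (2,3) (f=8, h=3) → closed; open now [(1,3) g=6 f=8, (2,2) g=6 f=8, (2,4) g=6 f=10, (4,4) g=4 f=10, (5,0) g=1 f=8, (5,3) g=2 f=8]
step 2: expand (1,3) (f=8, h=2) → closed; open now [(1,2) g=7 f=8, (1,4) g=7 f=10, (2,2) g=6 f=8, (2,4) g=6 f=10, (4,4) g=4 f=10, (5,0) g=1 f=8, (5,3) g=2 f=8]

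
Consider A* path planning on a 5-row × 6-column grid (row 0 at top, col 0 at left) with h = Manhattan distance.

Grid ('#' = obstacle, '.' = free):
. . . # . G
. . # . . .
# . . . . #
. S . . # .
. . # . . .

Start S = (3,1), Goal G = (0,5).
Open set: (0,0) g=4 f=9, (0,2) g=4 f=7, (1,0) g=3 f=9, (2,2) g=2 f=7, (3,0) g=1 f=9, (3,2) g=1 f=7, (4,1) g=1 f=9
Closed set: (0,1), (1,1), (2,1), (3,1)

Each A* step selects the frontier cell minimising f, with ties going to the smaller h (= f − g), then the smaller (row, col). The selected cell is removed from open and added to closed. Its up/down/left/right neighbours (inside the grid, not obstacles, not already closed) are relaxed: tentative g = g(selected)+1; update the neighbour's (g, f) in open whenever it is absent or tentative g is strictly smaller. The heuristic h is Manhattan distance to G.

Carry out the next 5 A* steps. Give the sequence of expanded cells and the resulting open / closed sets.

step 1: expand (0,2) (f=7, h=3) → closed; open now [(0,0) g=4 f=9, (1,0) g=3 f=9, (2,2) g=2 f=7, (3,0) g=1 f=9, (3,2) g=1 f=7, (4,1) g=1 f=9]
step 2: expand (2,2) (f=7, h=5) → closed; open now [(0,0) g=4 f=9, (1,0) g=3 f=9, (2,3) g=3 f=7, (3,0) g=1 f=9, (3,2) g=1 f=7, (4,1) g=1 f=9]
step 3: expand (2,3) (f=7, h=4) → closed; open now [(0,0) g=4 f=9, (1,0) g=3 f=9, (1,3) g=4 f=7, (2,4) g=4 f=7, (3,0) g=1 f=9, (3,2) g=1 f=7, (3,3) g=4 f=9, (4,1) g=1 f=9]
step 4: expand (1,3) (f=7, h=3) → closed; open now [(0,0) g=4 f=9, (1,0) g=3 f=9, (1,4) g=5 f=7, (2,4) g=4 f=7, (3,0) g=1 f=9, (3,2) g=1 f=7, (3,3) g=4 f=9, (4,1) g=1 f=9]
step 5: expand (1,4) (f=7, h=2) → closed; open now [(0,0) g=4 f=9, (0,4) g=6 f=7, (1,0) g=3 f=9, (1,5) g=6 f=7, (2,4) g=4 f=7, (3,0) g=1 f=9, (3,2) g=1 f=7, (3,3) g=4 f=9, (4,1) g=1 f=9]

order=[(0,2) → (2,2) → (2,3) → (1,3) → (1,4)]; open=[(0,0) g=4 f=9, (0,4) g=6 f=7, (1,0) g=3 f=9, (1,5) g=6 f=7, (2,4) g=4 f=7, (3,0) g=1 f=9, (3,2) g=1 f=7, (3,3) g=4 f=9, (4,1) g=1 f=9]; closed=[(0,1), (0,2), (1,1), (1,3), (1,4), (2,1), (2,2), (2,3), (3,1)]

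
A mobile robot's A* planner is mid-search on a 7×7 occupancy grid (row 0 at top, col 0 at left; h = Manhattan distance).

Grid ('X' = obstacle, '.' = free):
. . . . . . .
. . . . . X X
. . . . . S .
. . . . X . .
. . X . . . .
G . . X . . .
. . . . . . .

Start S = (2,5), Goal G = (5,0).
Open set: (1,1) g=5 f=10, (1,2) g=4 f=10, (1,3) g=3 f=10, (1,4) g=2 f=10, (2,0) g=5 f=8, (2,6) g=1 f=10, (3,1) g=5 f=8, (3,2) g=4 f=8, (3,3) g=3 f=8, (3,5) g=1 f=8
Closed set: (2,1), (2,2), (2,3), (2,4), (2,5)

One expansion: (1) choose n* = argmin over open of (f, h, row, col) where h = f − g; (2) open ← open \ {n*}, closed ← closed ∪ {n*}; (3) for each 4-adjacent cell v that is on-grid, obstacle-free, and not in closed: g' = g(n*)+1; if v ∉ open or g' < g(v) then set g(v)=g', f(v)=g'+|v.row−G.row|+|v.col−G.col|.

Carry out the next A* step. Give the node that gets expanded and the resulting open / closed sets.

step 1: expand (2,0) (f=8, h=3) → closed; open now [(1,0) g=6 f=10, (1,1) g=5 f=10, (1,2) g=4 f=10, (1,3) g=3 f=10, (1,4) g=2 f=10, (2,6) g=1 f=10, (3,0) g=6 f=8, (3,1) g=5 f=8, (3,2) g=4 f=8, (3,3) g=3 f=8, (3,5) g=1 f=8]

expanded=(2,0); open=[(1,0) g=6 f=10, (1,1) g=5 f=10, (1,2) g=4 f=10, (1,3) g=3 f=10, (1,4) g=2 f=10, (2,6) g=1 f=10, (3,0) g=6 f=8, (3,1) g=5 f=8, (3,2) g=4 f=8, (3,3) g=3 f=8, (3,5) g=1 f=8]; closed=[(2,0), (2,1), (2,2), (2,3), (2,4), (2,5)]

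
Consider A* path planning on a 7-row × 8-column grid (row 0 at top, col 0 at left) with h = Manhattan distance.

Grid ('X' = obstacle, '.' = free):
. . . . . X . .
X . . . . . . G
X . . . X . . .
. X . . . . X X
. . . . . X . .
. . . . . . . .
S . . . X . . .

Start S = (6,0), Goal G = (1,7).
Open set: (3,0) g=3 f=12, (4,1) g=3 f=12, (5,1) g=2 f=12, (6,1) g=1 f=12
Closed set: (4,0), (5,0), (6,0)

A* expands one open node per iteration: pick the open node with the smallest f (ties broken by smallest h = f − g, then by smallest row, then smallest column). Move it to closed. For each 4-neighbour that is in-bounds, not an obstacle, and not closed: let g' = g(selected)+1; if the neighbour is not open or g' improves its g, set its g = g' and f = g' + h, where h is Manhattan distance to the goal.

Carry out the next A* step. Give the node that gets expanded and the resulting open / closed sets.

step 1: expand (3,0) (f=12, h=9) → closed; open now [(4,1) g=3 f=12, (5,1) g=2 f=12, (6,1) g=1 f=12]

expanded=(3,0); open=[(4,1) g=3 f=12, (5,1) g=2 f=12, (6,1) g=1 f=12]; closed=[(3,0), (4,0), (5,0), (6,0)]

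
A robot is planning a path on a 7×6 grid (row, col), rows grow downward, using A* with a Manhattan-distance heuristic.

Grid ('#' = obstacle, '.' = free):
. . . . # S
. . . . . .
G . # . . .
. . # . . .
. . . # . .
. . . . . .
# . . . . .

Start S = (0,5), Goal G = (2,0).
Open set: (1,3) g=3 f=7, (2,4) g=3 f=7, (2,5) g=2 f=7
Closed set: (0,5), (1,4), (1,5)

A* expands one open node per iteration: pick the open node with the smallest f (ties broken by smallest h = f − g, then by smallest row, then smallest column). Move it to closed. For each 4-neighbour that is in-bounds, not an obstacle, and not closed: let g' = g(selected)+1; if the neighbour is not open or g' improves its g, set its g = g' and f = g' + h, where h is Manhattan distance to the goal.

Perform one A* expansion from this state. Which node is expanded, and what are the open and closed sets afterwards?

expanded=(1,3); open=[(0,3) g=4 f=9, (1,2) g=4 f=7, (2,3) g=4 f=7, (2,4) g=3 f=7, (2,5) g=2 f=7]; closed=[(0,5), (1,3), (1,4), (1,5)]

step 1: expand (1,3) (f=7, h=4) → closed; open now [(0,3) g=4 f=9, (1,2) g=4 f=7, (2,3) g=4 f=7, (2,4) g=3 f=7, (2,5) g=2 f=7]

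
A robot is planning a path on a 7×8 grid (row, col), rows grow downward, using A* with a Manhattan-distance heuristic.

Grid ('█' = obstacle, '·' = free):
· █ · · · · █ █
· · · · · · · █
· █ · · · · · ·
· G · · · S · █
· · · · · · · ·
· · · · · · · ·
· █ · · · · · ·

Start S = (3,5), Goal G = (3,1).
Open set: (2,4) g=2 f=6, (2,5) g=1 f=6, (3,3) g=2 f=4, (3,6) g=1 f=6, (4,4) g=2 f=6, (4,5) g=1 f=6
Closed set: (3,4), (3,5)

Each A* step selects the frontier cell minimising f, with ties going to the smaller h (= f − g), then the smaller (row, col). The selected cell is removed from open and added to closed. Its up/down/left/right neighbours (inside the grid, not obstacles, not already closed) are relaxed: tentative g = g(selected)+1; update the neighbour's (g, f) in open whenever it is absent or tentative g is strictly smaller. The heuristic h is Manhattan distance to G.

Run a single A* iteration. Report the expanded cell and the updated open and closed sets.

expanded=(3,3); open=[(2,3) g=3 f=6, (2,4) g=2 f=6, (2,5) g=1 f=6, (3,2) g=3 f=4, (3,6) g=1 f=6, (4,3) g=3 f=6, (4,4) g=2 f=6, (4,5) g=1 f=6]; closed=[(3,3), (3,4), (3,5)]

step 1: expand (3,3) (f=4, h=2) → closed; open now [(2,3) g=3 f=6, (2,4) g=2 f=6, (2,5) g=1 f=6, (3,2) g=3 f=4, (3,6) g=1 f=6, (4,3) g=3 f=6, (4,4) g=2 f=6, (4,5) g=1 f=6]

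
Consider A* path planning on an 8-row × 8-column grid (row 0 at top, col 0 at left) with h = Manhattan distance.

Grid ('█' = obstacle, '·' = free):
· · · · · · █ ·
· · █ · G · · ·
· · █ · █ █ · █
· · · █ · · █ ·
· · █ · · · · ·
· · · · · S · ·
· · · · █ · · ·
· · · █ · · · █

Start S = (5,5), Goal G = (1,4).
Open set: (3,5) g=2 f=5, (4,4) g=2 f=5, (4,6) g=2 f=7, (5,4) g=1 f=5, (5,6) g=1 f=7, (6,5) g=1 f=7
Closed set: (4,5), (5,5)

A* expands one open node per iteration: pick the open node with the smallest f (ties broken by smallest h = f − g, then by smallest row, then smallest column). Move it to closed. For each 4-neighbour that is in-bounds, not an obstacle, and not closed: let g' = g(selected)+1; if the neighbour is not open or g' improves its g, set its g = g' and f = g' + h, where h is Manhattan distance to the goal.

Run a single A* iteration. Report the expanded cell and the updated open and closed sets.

step 1: expand (3,5) (f=5, h=3) → closed; open now [(3,4) g=3 f=5, (4,4) g=2 f=5, (4,6) g=2 f=7, (5,4) g=1 f=5, (5,6) g=1 f=7, (6,5) g=1 f=7]

expanded=(3,5); open=[(3,4) g=3 f=5, (4,4) g=2 f=5, (4,6) g=2 f=7, (5,4) g=1 f=5, (5,6) g=1 f=7, (6,5) g=1 f=7]; closed=[(3,5), (4,5), (5,5)]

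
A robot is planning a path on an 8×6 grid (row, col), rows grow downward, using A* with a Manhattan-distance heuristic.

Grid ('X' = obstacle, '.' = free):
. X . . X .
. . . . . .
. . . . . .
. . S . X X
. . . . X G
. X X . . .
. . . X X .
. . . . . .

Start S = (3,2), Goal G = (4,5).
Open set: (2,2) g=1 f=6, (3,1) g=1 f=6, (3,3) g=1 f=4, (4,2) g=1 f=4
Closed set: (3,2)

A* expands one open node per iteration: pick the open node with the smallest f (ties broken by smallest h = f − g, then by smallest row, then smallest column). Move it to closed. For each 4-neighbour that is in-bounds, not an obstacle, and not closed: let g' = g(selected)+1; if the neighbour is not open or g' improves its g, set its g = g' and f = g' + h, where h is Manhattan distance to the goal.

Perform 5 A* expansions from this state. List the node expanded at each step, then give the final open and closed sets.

order=[(3,3) → (4,3) → (4,2) → (5,3) → (5,4)]; open=[(2,2) g=1 f=6, (2,3) g=2 f=6, (3,1) g=1 f=6, (4,1) g=2 f=6, (5,5) g=5 f=6]; closed=[(3,2), (3,3), (4,2), (4,3), (5,3), (5,4)]

step 1: expand (3,3) (f=4, h=3) → closed; open now [(2,2) g=1 f=6, (2,3) g=2 f=6, (3,1) g=1 f=6, (4,2) g=1 f=4, (4,3) g=2 f=4]
step 2: expand (4,3) (f=4, h=2) → closed; open now [(2,2) g=1 f=6, (2,3) g=2 f=6, (3,1) g=1 f=6, (4,2) g=1 f=4, (5,3) g=3 f=6]
step 3: expand (4,2) (f=4, h=3) → closed; open now [(2,2) g=1 f=6, (2,3) g=2 f=6, (3,1) g=1 f=6, (4,1) g=2 f=6, (5,3) g=3 f=6]
step 4: expand (5,3) (f=6, h=3) → closed; open now [(2,2) g=1 f=6, (2,3) g=2 f=6, (3,1) g=1 f=6, (4,1) g=2 f=6, (5,4) g=4 f=6]
step 5: expand (5,4) (f=6, h=2) → closed; open now [(2,2) g=1 f=6, (2,3) g=2 f=6, (3,1) g=1 f=6, (4,1) g=2 f=6, (5,5) g=5 f=6]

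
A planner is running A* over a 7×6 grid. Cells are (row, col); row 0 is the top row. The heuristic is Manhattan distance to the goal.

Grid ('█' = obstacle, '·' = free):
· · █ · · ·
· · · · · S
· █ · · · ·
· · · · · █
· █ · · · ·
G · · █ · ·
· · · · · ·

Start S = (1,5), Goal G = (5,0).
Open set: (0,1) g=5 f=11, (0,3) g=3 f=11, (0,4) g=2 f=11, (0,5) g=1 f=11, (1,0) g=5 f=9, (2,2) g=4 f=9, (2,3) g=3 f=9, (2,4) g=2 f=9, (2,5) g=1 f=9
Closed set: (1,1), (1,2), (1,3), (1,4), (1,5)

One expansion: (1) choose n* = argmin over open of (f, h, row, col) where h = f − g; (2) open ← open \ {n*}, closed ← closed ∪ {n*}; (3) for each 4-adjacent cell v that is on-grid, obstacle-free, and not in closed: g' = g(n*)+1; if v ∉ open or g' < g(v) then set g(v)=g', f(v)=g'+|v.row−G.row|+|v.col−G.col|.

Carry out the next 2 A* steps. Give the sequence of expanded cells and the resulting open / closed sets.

step 1: expand (1,0) (f=9, h=4) → closed; open now [(0,0) g=6 f=11, (0,1) g=5 f=11, (0,3) g=3 f=11, (0,4) g=2 f=11, (0,5) g=1 f=11, (2,0) g=6 f=9, (2,2) g=4 f=9, (2,3) g=3 f=9, (2,4) g=2 f=9, (2,5) g=1 f=9]
step 2: expand (2,0) (f=9, h=3) → closed; open now [(0,0) g=6 f=11, (0,1) g=5 f=11, (0,3) g=3 f=11, (0,4) g=2 f=11, (0,5) g=1 f=11, (2,2) g=4 f=9, (2,3) g=3 f=9, (2,4) g=2 f=9, (2,5) g=1 f=9, (3,0) g=7 f=9]

order=[(1,0) → (2,0)]; open=[(0,0) g=6 f=11, (0,1) g=5 f=11, (0,3) g=3 f=11, (0,4) g=2 f=11, (0,5) g=1 f=11, (2,2) g=4 f=9, (2,3) g=3 f=9, (2,4) g=2 f=9, (2,5) g=1 f=9, (3,0) g=7 f=9]; closed=[(1,0), (1,1), (1,2), (1,3), (1,4), (1,5), (2,0)]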